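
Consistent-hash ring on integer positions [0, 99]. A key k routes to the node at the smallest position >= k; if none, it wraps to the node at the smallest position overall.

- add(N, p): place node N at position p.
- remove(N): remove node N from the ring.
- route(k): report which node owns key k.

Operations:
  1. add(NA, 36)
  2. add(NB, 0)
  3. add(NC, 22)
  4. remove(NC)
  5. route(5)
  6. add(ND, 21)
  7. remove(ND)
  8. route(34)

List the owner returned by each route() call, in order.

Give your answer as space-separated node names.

Answer: NA NA

Derivation:
Op 1: add NA@36 -> ring=[36:NA]
Op 2: add NB@0 -> ring=[0:NB,36:NA]
Op 3: add NC@22 -> ring=[0:NB,22:NC,36:NA]
Op 4: remove NC -> ring=[0:NB,36:NA]
Op 5: route key 5: smallest pos >= 5 is 36 -> NA
Op 6: add ND@21 -> ring=[0:NB,21:ND,36:NA]
Op 7: remove ND -> ring=[0:NB,36:NA]
Op 8: route key 34: smallest pos >= 34 is 36 -> NA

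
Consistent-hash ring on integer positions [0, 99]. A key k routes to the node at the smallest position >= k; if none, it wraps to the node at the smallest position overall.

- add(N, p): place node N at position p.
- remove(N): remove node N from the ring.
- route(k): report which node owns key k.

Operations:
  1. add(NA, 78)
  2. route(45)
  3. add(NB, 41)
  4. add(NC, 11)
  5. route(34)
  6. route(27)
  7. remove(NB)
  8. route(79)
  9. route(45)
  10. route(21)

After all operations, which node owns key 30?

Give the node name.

Op 1: add NA@78 -> ring=[78:NA]
Op 2: route key 45: smallest pos >= 45 is 78 -> NA
Op 3: add NB@41 -> ring=[41:NB,78:NA]
Op 4: add NC@11 -> ring=[11:NC,41:NB,78:NA]
Op 5: route key 34: smallest pos >= 34 is 41 -> NB
Op 6: route key 27: smallest pos >= 27 is 41 -> NB
Op 7: remove NB -> ring=[11:NC,78:NA]
Op 8: route key 79: none >= 79, wrap to smallest pos 11 -> NC
Op 9: route key 45: smallest pos >= 45 is 78 -> NA
Op 10: route key 21: smallest pos >= 21 is 78 -> NA
Final route key 30: smallest pos >= 30 is 78 -> NA

Answer: NA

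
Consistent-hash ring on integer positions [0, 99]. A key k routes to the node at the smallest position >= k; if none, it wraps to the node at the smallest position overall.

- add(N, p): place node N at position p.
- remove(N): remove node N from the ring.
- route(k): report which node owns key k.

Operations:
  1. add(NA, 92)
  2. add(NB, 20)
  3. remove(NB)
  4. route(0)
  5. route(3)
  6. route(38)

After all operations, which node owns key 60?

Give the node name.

Op 1: add NA@92 -> ring=[92:NA]
Op 2: add NB@20 -> ring=[20:NB,92:NA]
Op 3: remove NB -> ring=[92:NA]
Op 4: route key 0: smallest pos >= 0 is 92 -> NA
Op 5: route key 3: smallest pos >= 3 is 92 -> NA
Op 6: route key 38: smallest pos >= 38 is 92 -> NA
Final route key 60: smallest pos >= 60 is 92 -> NA

Answer: NA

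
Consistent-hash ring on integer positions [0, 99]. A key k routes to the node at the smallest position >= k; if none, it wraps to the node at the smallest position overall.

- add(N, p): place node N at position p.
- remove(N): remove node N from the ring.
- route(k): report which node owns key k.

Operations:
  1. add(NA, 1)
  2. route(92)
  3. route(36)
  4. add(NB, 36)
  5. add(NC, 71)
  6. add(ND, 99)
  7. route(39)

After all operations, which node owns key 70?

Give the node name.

Answer: NC

Derivation:
Op 1: add NA@1 -> ring=[1:NA]
Op 2: route key 92: none >= 92, wrap to smallest pos 1 -> NA
Op 3: route key 36: none >= 36, wrap to smallest pos 1 -> NA
Op 4: add NB@36 -> ring=[1:NA,36:NB]
Op 5: add NC@71 -> ring=[1:NA,36:NB,71:NC]
Op 6: add ND@99 -> ring=[1:NA,36:NB,71:NC,99:ND]
Op 7: route key 39: smallest pos >= 39 is 71 -> NC
Final route key 70: smallest pos >= 70 is 71 -> NC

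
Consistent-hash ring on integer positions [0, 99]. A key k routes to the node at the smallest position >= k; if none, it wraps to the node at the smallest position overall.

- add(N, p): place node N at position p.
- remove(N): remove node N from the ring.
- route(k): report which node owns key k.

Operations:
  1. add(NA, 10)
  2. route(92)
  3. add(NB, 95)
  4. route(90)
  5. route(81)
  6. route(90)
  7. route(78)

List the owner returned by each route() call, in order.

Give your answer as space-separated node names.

Answer: NA NB NB NB NB

Derivation:
Op 1: add NA@10 -> ring=[10:NA]
Op 2: route key 92: none >= 92, wrap to smallest pos 10 -> NA
Op 3: add NB@95 -> ring=[10:NA,95:NB]
Op 4: route key 90: smallest pos >= 90 is 95 -> NB
Op 5: route key 81: smallest pos >= 81 is 95 -> NB
Op 6: route key 90: smallest pos >= 90 is 95 -> NB
Op 7: route key 78: smallest pos >= 78 is 95 -> NB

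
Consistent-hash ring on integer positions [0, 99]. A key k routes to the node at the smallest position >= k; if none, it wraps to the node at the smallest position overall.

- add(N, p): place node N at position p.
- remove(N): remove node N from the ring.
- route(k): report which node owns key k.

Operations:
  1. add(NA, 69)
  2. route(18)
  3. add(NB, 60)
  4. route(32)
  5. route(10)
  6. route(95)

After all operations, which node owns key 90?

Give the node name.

Op 1: add NA@69 -> ring=[69:NA]
Op 2: route key 18: smallest pos >= 18 is 69 -> NA
Op 3: add NB@60 -> ring=[60:NB,69:NA]
Op 4: route key 32: smallest pos >= 32 is 60 -> NB
Op 5: route key 10: smallest pos >= 10 is 60 -> NB
Op 6: route key 95: none >= 95, wrap to smallest pos 60 -> NB
Final route key 90: none >= 90, wrap to smallest pos 60 -> NB

Answer: NB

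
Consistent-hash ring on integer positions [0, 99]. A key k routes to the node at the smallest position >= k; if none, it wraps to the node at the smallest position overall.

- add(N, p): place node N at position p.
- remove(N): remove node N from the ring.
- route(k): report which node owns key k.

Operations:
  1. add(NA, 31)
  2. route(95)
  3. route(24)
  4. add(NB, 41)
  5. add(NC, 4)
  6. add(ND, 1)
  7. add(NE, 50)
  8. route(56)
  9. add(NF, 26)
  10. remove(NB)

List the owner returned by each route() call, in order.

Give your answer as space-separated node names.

Op 1: add NA@31 -> ring=[31:NA]
Op 2: route key 95: none >= 95, wrap to smallest pos 31 -> NA
Op 3: route key 24: smallest pos >= 24 is 31 -> NA
Op 4: add NB@41 -> ring=[31:NA,41:NB]
Op 5: add NC@4 -> ring=[4:NC,31:NA,41:NB]
Op 6: add ND@1 -> ring=[1:ND,4:NC,31:NA,41:NB]
Op 7: add NE@50 -> ring=[1:ND,4:NC,31:NA,41:NB,50:NE]
Op 8: route key 56: none >= 56, wrap to smallest pos 1 -> ND
Op 9: add NF@26 -> ring=[1:ND,4:NC,26:NF,31:NA,41:NB,50:NE]
Op 10: remove NB -> ring=[1:ND,4:NC,26:NF,31:NA,50:NE]

Answer: NA NA ND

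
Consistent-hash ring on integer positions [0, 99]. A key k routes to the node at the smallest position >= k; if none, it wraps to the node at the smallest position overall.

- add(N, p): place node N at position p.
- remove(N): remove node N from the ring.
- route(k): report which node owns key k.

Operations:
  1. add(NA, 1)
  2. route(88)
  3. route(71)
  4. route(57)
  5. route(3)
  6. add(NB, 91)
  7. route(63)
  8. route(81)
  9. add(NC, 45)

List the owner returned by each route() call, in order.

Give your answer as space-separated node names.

Answer: NA NA NA NA NB NB

Derivation:
Op 1: add NA@1 -> ring=[1:NA]
Op 2: route key 88: none >= 88, wrap to smallest pos 1 -> NA
Op 3: route key 71: none >= 71, wrap to smallest pos 1 -> NA
Op 4: route key 57: none >= 57, wrap to smallest pos 1 -> NA
Op 5: route key 3: none >= 3, wrap to smallest pos 1 -> NA
Op 6: add NB@91 -> ring=[1:NA,91:NB]
Op 7: route key 63: smallest pos >= 63 is 91 -> NB
Op 8: route key 81: smallest pos >= 81 is 91 -> NB
Op 9: add NC@45 -> ring=[1:NA,45:NC,91:NB]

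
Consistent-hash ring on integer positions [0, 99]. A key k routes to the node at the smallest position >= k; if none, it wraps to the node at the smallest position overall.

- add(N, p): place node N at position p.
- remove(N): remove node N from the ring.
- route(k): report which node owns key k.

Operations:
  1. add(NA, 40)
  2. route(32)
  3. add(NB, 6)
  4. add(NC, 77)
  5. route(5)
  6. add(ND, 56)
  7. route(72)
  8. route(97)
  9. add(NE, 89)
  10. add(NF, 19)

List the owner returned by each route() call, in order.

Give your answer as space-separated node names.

Answer: NA NB NC NB

Derivation:
Op 1: add NA@40 -> ring=[40:NA]
Op 2: route key 32: smallest pos >= 32 is 40 -> NA
Op 3: add NB@6 -> ring=[6:NB,40:NA]
Op 4: add NC@77 -> ring=[6:NB,40:NA,77:NC]
Op 5: route key 5: smallest pos >= 5 is 6 -> NB
Op 6: add ND@56 -> ring=[6:NB,40:NA,56:ND,77:NC]
Op 7: route key 72: smallest pos >= 72 is 77 -> NC
Op 8: route key 97: none >= 97, wrap to smallest pos 6 -> NB
Op 9: add NE@89 -> ring=[6:NB,40:NA,56:ND,77:NC,89:NE]
Op 10: add NF@19 -> ring=[6:NB,19:NF,40:NA,56:ND,77:NC,89:NE]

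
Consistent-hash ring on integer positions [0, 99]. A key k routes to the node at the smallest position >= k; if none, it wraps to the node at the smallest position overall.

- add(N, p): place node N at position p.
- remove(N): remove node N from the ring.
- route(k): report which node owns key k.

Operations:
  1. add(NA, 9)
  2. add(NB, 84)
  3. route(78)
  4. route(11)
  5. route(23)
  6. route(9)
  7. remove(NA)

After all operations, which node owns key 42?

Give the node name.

Answer: NB

Derivation:
Op 1: add NA@9 -> ring=[9:NA]
Op 2: add NB@84 -> ring=[9:NA,84:NB]
Op 3: route key 78: smallest pos >= 78 is 84 -> NB
Op 4: route key 11: smallest pos >= 11 is 84 -> NB
Op 5: route key 23: smallest pos >= 23 is 84 -> NB
Op 6: route key 9: smallest pos >= 9 is 9 -> NA
Op 7: remove NA -> ring=[84:NB]
Final route key 42: smallest pos >= 42 is 84 -> NB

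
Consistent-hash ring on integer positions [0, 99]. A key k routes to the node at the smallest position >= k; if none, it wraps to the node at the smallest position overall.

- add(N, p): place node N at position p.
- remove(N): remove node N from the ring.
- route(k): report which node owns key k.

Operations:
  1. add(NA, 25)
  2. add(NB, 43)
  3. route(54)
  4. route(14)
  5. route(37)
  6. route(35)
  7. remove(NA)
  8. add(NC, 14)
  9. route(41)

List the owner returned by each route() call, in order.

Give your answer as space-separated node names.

Op 1: add NA@25 -> ring=[25:NA]
Op 2: add NB@43 -> ring=[25:NA,43:NB]
Op 3: route key 54: none >= 54, wrap to smallest pos 25 -> NA
Op 4: route key 14: smallest pos >= 14 is 25 -> NA
Op 5: route key 37: smallest pos >= 37 is 43 -> NB
Op 6: route key 35: smallest pos >= 35 is 43 -> NB
Op 7: remove NA -> ring=[43:NB]
Op 8: add NC@14 -> ring=[14:NC,43:NB]
Op 9: route key 41: smallest pos >= 41 is 43 -> NB

Answer: NA NA NB NB NB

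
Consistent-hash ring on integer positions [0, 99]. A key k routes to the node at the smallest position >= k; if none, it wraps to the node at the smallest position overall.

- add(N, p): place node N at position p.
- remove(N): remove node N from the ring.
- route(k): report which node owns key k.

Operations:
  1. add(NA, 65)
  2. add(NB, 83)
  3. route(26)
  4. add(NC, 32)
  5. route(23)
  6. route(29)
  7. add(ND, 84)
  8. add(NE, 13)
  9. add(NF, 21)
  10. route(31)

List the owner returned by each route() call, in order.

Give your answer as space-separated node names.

Op 1: add NA@65 -> ring=[65:NA]
Op 2: add NB@83 -> ring=[65:NA,83:NB]
Op 3: route key 26: smallest pos >= 26 is 65 -> NA
Op 4: add NC@32 -> ring=[32:NC,65:NA,83:NB]
Op 5: route key 23: smallest pos >= 23 is 32 -> NC
Op 6: route key 29: smallest pos >= 29 is 32 -> NC
Op 7: add ND@84 -> ring=[32:NC,65:NA,83:NB,84:ND]
Op 8: add NE@13 -> ring=[13:NE,32:NC,65:NA,83:NB,84:ND]
Op 9: add NF@21 -> ring=[13:NE,21:NF,32:NC,65:NA,83:NB,84:ND]
Op 10: route key 31: smallest pos >= 31 is 32 -> NC

Answer: NA NC NC NC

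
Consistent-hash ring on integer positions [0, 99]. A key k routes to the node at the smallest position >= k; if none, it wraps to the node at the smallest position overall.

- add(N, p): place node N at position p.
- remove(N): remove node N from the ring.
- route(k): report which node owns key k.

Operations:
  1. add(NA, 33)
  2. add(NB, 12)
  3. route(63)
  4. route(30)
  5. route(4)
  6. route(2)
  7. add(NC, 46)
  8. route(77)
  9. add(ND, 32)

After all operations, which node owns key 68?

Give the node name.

Op 1: add NA@33 -> ring=[33:NA]
Op 2: add NB@12 -> ring=[12:NB,33:NA]
Op 3: route key 63: none >= 63, wrap to smallest pos 12 -> NB
Op 4: route key 30: smallest pos >= 30 is 33 -> NA
Op 5: route key 4: smallest pos >= 4 is 12 -> NB
Op 6: route key 2: smallest pos >= 2 is 12 -> NB
Op 7: add NC@46 -> ring=[12:NB,33:NA,46:NC]
Op 8: route key 77: none >= 77, wrap to smallest pos 12 -> NB
Op 9: add ND@32 -> ring=[12:NB,32:ND,33:NA,46:NC]
Final route key 68: none >= 68, wrap to smallest pos 12 -> NB

Answer: NB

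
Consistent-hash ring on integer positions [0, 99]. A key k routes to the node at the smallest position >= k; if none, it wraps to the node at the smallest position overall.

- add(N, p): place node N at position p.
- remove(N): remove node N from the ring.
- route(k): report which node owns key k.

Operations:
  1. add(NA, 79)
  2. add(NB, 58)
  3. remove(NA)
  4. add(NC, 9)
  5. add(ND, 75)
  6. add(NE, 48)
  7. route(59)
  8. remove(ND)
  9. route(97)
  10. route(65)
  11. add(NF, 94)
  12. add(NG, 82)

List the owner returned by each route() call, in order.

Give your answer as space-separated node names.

Answer: ND NC NC

Derivation:
Op 1: add NA@79 -> ring=[79:NA]
Op 2: add NB@58 -> ring=[58:NB,79:NA]
Op 3: remove NA -> ring=[58:NB]
Op 4: add NC@9 -> ring=[9:NC,58:NB]
Op 5: add ND@75 -> ring=[9:NC,58:NB,75:ND]
Op 6: add NE@48 -> ring=[9:NC,48:NE,58:NB,75:ND]
Op 7: route key 59: smallest pos >= 59 is 75 -> ND
Op 8: remove ND -> ring=[9:NC,48:NE,58:NB]
Op 9: route key 97: none >= 97, wrap to smallest pos 9 -> NC
Op 10: route key 65: none >= 65, wrap to smallest pos 9 -> NC
Op 11: add NF@94 -> ring=[9:NC,48:NE,58:NB,94:NF]
Op 12: add NG@82 -> ring=[9:NC,48:NE,58:NB,82:NG,94:NF]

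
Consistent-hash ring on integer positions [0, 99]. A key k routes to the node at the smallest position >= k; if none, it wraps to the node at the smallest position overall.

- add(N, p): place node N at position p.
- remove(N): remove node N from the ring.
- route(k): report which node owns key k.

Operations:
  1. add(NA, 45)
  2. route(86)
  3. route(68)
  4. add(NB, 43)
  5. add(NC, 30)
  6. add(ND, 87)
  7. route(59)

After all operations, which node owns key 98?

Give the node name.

Op 1: add NA@45 -> ring=[45:NA]
Op 2: route key 86: none >= 86, wrap to smallest pos 45 -> NA
Op 3: route key 68: none >= 68, wrap to smallest pos 45 -> NA
Op 4: add NB@43 -> ring=[43:NB,45:NA]
Op 5: add NC@30 -> ring=[30:NC,43:NB,45:NA]
Op 6: add ND@87 -> ring=[30:NC,43:NB,45:NA,87:ND]
Op 7: route key 59: smallest pos >= 59 is 87 -> ND
Final route key 98: none >= 98, wrap to smallest pos 30 -> NC

Answer: NC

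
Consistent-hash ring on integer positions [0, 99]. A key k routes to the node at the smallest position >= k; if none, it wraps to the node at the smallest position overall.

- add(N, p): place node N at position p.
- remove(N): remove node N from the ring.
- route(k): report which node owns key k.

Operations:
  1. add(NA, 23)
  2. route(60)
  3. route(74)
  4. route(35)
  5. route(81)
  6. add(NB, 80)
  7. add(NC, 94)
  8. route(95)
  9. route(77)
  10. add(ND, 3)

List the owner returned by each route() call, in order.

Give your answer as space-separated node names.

Answer: NA NA NA NA NA NB

Derivation:
Op 1: add NA@23 -> ring=[23:NA]
Op 2: route key 60: none >= 60, wrap to smallest pos 23 -> NA
Op 3: route key 74: none >= 74, wrap to smallest pos 23 -> NA
Op 4: route key 35: none >= 35, wrap to smallest pos 23 -> NA
Op 5: route key 81: none >= 81, wrap to smallest pos 23 -> NA
Op 6: add NB@80 -> ring=[23:NA,80:NB]
Op 7: add NC@94 -> ring=[23:NA,80:NB,94:NC]
Op 8: route key 95: none >= 95, wrap to smallest pos 23 -> NA
Op 9: route key 77: smallest pos >= 77 is 80 -> NB
Op 10: add ND@3 -> ring=[3:ND,23:NA,80:NB,94:NC]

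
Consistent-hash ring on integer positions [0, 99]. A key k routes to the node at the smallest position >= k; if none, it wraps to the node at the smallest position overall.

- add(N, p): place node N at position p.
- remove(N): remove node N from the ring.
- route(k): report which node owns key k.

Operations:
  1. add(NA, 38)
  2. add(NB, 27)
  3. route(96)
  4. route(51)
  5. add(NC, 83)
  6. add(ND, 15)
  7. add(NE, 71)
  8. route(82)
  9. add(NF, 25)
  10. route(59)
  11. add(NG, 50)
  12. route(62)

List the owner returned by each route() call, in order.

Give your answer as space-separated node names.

Op 1: add NA@38 -> ring=[38:NA]
Op 2: add NB@27 -> ring=[27:NB,38:NA]
Op 3: route key 96: none >= 96, wrap to smallest pos 27 -> NB
Op 4: route key 51: none >= 51, wrap to smallest pos 27 -> NB
Op 5: add NC@83 -> ring=[27:NB,38:NA,83:NC]
Op 6: add ND@15 -> ring=[15:ND,27:NB,38:NA,83:NC]
Op 7: add NE@71 -> ring=[15:ND,27:NB,38:NA,71:NE,83:NC]
Op 8: route key 82: smallest pos >= 82 is 83 -> NC
Op 9: add NF@25 -> ring=[15:ND,25:NF,27:NB,38:NA,71:NE,83:NC]
Op 10: route key 59: smallest pos >= 59 is 71 -> NE
Op 11: add NG@50 -> ring=[15:ND,25:NF,27:NB,38:NA,50:NG,71:NE,83:NC]
Op 12: route key 62: smallest pos >= 62 is 71 -> NE

Answer: NB NB NC NE NE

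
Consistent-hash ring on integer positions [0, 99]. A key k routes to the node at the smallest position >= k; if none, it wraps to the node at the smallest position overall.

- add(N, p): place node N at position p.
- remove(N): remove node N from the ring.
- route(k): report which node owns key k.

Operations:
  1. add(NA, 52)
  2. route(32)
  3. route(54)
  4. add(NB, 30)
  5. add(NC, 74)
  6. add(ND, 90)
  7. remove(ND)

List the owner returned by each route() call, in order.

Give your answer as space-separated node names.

Op 1: add NA@52 -> ring=[52:NA]
Op 2: route key 32: smallest pos >= 32 is 52 -> NA
Op 3: route key 54: none >= 54, wrap to smallest pos 52 -> NA
Op 4: add NB@30 -> ring=[30:NB,52:NA]
Op 5: add NC@74 -> ring=[30:NB,52:NA,74:NC]
Op 6: add ND@90 -> ring=[30:NB,52:NA,74:NC,90:ND]
Op 7: remove ND -> ring=[30:NB,52:NA,74:NC]

Answer: NA NA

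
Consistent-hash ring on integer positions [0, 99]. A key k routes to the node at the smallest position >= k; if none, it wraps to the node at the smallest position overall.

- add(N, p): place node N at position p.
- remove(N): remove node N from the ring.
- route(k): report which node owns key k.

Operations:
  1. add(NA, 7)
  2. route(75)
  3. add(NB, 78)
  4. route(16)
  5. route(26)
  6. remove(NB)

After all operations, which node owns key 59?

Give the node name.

Op 1: add NA@7 -> ring=[7:NA]
Op 2: route key 75: none >= 75, wrap to smallest pos 7 -> NA
Op 3: add NB@78 -> ring=[7:NA,78:NB]
Op 4: route key 16: smallest pos >= 16 is 78 -> NB
Op 5: route key 26: smallest pos >= 26 is 78 -> NB
Op 6: remove NB -> ring=[7:NA]
Final route key 59: none >= 59, wrap to smallest pos 7 -> NA

Answer: NA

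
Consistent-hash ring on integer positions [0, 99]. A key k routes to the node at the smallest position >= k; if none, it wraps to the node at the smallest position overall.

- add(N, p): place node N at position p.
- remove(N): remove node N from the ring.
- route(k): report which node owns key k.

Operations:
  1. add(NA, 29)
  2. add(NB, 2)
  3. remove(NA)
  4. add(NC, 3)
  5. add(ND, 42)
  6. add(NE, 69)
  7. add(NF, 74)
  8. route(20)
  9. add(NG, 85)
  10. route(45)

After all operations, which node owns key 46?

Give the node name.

Op 1: add NA@29 -> ring=[29:NA]
Op 2: add NB@2 -> ring=[2:NB,29:NA]
Op 3: remove NA -> ring=[2:NB]
Op 4: add NC@3 -> ring=[2:NB,3:NC]
Op 5: add ND@42 -> ring=[2:NB,3:NC,42:ND]
Op 6: add NE@69 -> ring=[2:NB,3:NC,42:ND,69:NE]
Op 7: add NF@74 -> ring=[2:NB,3:NC,42:ND,69:NE,74:NF]
Op 8: route key 20: smallest pos >= 20 is 42 -> ND
Op 9: add NG@85 -> ring=[2:NB,3:NC,42:ND,69:NE,74:NF,85:NG]
Op 10: route key 45: smallest pos >= 45 is 69 -> NE
Final route key 46: smallest pos >= 46 is 69 -> NE

Answer: NE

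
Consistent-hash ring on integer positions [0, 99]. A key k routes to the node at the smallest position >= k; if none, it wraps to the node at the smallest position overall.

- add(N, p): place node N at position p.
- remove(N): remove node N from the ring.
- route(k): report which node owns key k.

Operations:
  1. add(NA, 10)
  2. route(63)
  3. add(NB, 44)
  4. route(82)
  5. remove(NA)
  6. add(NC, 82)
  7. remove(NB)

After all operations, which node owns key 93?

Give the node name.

Answer: NC

Derivation:
Op 1: add NA@10 -> ring=[10:NA]
Op 2: route key 63: none >= 63, wrap to smallest pos 10 -> NA
Op 3: add NB@44 -> ring=[10:NA,44:NB]
Op 4: route key 82: none >= 82, wrap to smallest pos 10 -> NA
Op 5: remove NA -> ring=[44:NB]
Op 6: add NC@82 -> ring=[44:NB,82:NC]
Op 7: remove NB -> ring=[82:NC]
Final route key 93: none >= 93, wrap to smallest pos 82 -> NC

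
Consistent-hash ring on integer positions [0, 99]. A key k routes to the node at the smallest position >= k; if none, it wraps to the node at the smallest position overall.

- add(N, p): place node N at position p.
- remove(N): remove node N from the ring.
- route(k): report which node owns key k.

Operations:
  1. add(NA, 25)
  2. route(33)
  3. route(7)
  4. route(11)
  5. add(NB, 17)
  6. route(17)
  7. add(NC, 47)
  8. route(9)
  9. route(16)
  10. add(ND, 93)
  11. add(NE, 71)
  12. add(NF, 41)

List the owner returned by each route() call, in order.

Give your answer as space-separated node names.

Answer: NA NA NA NB NB NB

Derivation:
Op 1: add NA@25 -> ring=[25:NA]
Op 2: route key 33: none >= 33, wrap to smallest pos 25 -> NA
Op 3: route key 7: smallest pos >= 7 is 25 -> NA
Op 4: route key 11: smallest pos >= 11 is 25 -> NA
Op 5: add NB@17 -> ring=[17:NB,25:NA]
Op 6: route key 17: smallest pos >= 17 is 17 -> NB
Op 7: add NC@47 -> ring=[17:NB,25:NA,47:NC]
Op 8: route key 9: smallest pos >= 9 is 17 -> NB
Op 9: route key 16: smallest pos >= 16 is 17 -> NB
Op 10: add ND@93 -> ring=[17:NB,25:NA,47:NC,93:ND]
Op 11: add NE@71 -> ring=[17:NB,25:NA,47:NC,71:NE,93:ND]
Op 12: add NF@41 -> ring=[17:NB,25:NA,41:NF,47:NC,71:NE,93:ND]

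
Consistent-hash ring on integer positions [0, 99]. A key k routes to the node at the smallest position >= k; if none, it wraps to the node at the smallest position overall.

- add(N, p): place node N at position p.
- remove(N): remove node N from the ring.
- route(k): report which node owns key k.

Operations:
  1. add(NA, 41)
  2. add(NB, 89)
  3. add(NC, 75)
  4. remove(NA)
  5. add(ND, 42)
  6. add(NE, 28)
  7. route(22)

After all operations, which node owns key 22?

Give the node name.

Answer: NE

Derivation:
Op 1: add NA@41 -> ring=[41:NA]
Op 2: add NB@89 -> ring=[41:NA,89:NB]
Op 3: add NC@75 -> ring=[41:NA,75:NC,89:NB]
Op 4: remove NA -> ring=[75:NC,89:NB]
Op 5: add ND@42 -> ring=[42:ND,75:NC,89:NB]
Op 6: add NE@28 -> ring=[28:NE,42:ND,75:NC,89:NB]
Op 7: route key 22: smallest pos >= 22 is 28 -> NE
Final route key 22: smallest pos >= 22 is 28 -> NE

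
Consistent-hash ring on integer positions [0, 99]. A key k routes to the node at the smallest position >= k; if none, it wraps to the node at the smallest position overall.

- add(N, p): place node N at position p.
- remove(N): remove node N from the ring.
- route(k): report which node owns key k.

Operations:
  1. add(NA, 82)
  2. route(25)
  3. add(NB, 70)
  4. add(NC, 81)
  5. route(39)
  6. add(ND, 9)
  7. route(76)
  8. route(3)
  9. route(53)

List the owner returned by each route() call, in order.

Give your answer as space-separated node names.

Answer: NA NB NC ND NB

Derivation:
Op 1: add NA@82 -> ring=[82:NA]
Op 2: route key 25: smallest pos >= 25 is 82 -> NA
Op 3: add NB@70 -> ring=[70:NB,82:NA]
Op 4: add NC@81 -> ring=[70:NB,81:NC,82:NA]
Op 5: route key 39: smallest pos >= 39 is 70 -> NB
Op 6: add ND@9 -> ring=[9:ND,70:NB,81:NC,82:NA]
Op 7: route key 76: smallest pos >= 76 is 81 -> NC
Op 8: route key 3: smallest pos >= 3 is 9 -> ND
Op 9: route key 53: smallest pos >= 53 is 70 -> NB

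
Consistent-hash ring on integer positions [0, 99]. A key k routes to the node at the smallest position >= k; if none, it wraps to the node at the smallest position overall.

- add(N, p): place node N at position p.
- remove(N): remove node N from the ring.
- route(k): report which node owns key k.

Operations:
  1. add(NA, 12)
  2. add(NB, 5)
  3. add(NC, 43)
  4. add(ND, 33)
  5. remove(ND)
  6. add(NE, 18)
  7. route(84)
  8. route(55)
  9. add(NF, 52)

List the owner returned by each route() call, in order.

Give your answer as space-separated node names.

Op 1: add NA@12 -> ring=[12:NA]
Op 2: add NB@5 -> ring=[5:NB,12:NA]
Op 3: add NC@43 -> ring=[5:NB,12:NA,43:NC]
Op 4: add ND@33 -> ring=[5:NB,12:NA,33:ND,43:NC]
Op 5: remove ND -> ring=[5:NB,12:NA,43:NC]
Op 6: add NE@18 -> ring=[5:NB,12:NA,18:NE,43:NC]
Op 7: route key 84: none >= 84, wrap to smallest pos 5 -> NB
Op 8: route key 55: none >= 55, wrap to smallest pos 5 -> NB
Op 9: add NF@52 -> ring=[5:NB,12:NA,18:NE,43:NC,52:NF]

Answer: NB NB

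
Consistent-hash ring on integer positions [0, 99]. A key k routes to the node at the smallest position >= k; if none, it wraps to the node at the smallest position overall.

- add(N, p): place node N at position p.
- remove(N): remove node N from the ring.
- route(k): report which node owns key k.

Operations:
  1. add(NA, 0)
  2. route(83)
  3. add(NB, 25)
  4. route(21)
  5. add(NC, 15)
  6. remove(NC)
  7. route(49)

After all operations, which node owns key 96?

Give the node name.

Op 1: add NA@0 -> ring=[0:NA]
Op 2: route key 83: none >= 83, wrap to smallest pos 0 -> NA
Op 3: add NB@25 -> ring=[0:NA,25:NB]
Op 4: route key 21: smallest pos >= 21 is 25 -> NB
Op 5: add NC@15 -> ring=[0:NA,15:NC,25:NB]
Op 6: remove NC -> ring=[0:NA,25:NB]
Op 7: route key 49: none >= 49, wrap to smallest pos 0 -> NA
Final route key 96: none >= 96, wrap to smallest pos 0 -> NA

Answer: NA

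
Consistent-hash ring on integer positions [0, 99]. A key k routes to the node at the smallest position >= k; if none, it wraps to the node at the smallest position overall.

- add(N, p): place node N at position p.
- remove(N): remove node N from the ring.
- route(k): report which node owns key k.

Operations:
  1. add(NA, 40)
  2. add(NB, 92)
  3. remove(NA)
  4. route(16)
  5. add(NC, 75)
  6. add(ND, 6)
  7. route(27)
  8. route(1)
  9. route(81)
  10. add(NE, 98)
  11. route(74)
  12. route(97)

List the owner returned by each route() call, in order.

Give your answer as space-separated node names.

Op 1: add NA@40 -> ring=[40:NA]
Op 2: add NB@92 -> ring=[40:NA,92:NB]
Op 3: remove NA -> ring=[92:NB]
Op 4: route key 16: smallest pos >= 16 is 92 -> NB
Op 5: add NC@75 -> ring=[75:NC,92:NB]
Op 6: add ND@6 -> ring=[6:ND,75:NC,92:NB]
Op 7: route key 27: smallest pos >= 27 is 75 -> NC
Op 8: route key 1: smallest pos >= 1 is 6 -> ND
Op 9: route key 81: smallest pos >= 81 is 92 -> NB
Op 10: add NE@98 -> ring=[6:ND,75:NC,92:NB,98:NE]
Op 11: route key 74: smallest pos >= 74 is 75 -> NC
Op 12: route key 97: smallest pos >= 97 is 98 -> NE

Answer: NB NC ND NB NC NE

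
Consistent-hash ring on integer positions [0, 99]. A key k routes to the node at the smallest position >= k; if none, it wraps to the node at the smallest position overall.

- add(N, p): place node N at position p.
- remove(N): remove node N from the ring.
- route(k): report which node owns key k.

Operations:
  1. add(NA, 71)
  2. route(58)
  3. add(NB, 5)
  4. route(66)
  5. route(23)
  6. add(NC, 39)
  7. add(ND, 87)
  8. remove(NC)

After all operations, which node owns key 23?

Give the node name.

Answer: NA

Derivation:
Op 1: add NA@71 -> ring=[71:NA]
Op 2: route key 58: smallest pos >= 58 is 71 -> NA
Op 3: add NB@5 -> ring=[5:NB,71:NA]
Op 4: route key 66: smallest pos >= 66 is 71 -> NA
Op 5: route key 23: smallest pos >= 23 is 71 -> NA
Op 6: add NC@39 -> ring=[5:NB,39:NC,71:NA]
Op 7: add ND@87 -> ring=[5:NB,39:NC,71:NA,87:ND]
Op 8: remove NC -> ring=[5:NB,71:NA,87:ND]
Final route key 23: smallest pos >= 23 is 71 -> NA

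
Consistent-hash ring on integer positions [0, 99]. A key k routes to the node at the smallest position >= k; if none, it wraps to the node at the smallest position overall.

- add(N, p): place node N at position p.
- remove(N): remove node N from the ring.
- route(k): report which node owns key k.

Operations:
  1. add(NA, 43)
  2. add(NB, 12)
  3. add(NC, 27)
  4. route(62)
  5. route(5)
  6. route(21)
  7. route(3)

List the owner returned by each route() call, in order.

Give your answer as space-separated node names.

Op 1: add NA@43 -> ring=[43:NA]
Op 2: add NB@12 -> ring=[12:NB,43:NA]
Op 3: add NC@27 -> ring=[12:NB,27:NC,43:NA]
Op 4: route key 62: none >= 62, wrap to smallest pos 12 -> NB
Op 5: route key 5: smallest pos >= 5 is 12 -> NB
Op 6: route key 21: smallest pos >= 21 is 27 -> NC
Op 7: route key 3: smallest pos >= 3 is 12 -> NB

Answer: NB NB NC NB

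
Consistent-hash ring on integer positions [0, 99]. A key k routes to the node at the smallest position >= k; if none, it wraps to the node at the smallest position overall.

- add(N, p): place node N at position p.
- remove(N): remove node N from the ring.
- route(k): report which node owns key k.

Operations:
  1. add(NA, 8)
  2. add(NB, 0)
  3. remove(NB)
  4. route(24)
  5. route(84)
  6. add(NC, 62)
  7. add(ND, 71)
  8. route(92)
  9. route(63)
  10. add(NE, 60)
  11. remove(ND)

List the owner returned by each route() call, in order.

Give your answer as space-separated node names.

Op 1: add NA@8 -> ring=[8:NA]
Op 2: add NB@0 -> ring=[0:NB,8:NA]
Op 3: remove NB -> ring=[8:NA]
Op 4: route key 24: none >= 24, wrap to smallest pos 8 -> NA
Op 5: route key 84: none >= 84, wrap to smallest pos 8 -> NA
Op 6: add NC@62 -> ring=[8:NA,62:NC]
Op 7: add ND@71 -> ring=[8:NA,62:NC,71:ND]
Op 8: route key 92: none >= 92, wrap to smallest pos 8 -> NA
Op 9: route key 63: smallest pos >= 63 is 71 -> ND
Op 10: add NE@60 -> ring=[8:NA,60:NE,62:NC,71:ND]
Op 11: remove ND -> ring=[8:NA,60:NE,62:NC]

Answer: NA NA NA ND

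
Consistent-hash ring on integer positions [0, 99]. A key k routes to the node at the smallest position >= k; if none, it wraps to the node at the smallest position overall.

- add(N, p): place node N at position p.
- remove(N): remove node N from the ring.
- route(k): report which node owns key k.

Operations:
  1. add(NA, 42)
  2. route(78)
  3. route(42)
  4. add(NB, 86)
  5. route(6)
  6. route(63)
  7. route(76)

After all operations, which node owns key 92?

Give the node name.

Op 1: add NA@42 -> ring=[42:NA]
Op 2: route key 78: none >= 78, wrap to smallest pos 42 -> NA
Op 3: route key 42: smallest pos >= 42 is 42 -> NA
Op 4: add NB@86 -> ring=[42:NA,86:NB]
Op 5: route key 6: smallest pos >= 6 is 42 -> NA
Op 6: route key 63: smallest pos >= 63 is 86 -> NB
Op 7: route key 76: smallest pos >= 76 is 86 -> NB
Final route key 92: none >= 92, wrap to smallest pos 42 -> NA

Answer: NA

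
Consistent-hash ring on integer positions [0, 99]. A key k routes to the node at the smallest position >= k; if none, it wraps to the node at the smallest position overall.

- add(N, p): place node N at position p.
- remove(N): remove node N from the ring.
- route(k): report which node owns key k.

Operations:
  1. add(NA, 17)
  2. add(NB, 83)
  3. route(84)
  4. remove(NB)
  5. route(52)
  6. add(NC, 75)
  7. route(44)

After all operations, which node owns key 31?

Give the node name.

Answer: NC

Derivation:
Op 1: add NA@17 -> ring=[17:NA]
Op 2: add NB@83 -> ring=[17:NA,83:NB]
Op 3: route key 84: none >= 84, wrap to smallest pos 17 -> NA
Op 4: remove NB -> ring=[17:NA]
Op 5: route key 52: none >= 52, wrap to smallest pos 17 -> NA
Op 6: add NC@75 -> ring=[17:NA,75:NC]
Op 7: route key 44: smallest pos >= 44 is 75 -> NC
Final route key 31: smallest pos >= 31 is 75 -> NC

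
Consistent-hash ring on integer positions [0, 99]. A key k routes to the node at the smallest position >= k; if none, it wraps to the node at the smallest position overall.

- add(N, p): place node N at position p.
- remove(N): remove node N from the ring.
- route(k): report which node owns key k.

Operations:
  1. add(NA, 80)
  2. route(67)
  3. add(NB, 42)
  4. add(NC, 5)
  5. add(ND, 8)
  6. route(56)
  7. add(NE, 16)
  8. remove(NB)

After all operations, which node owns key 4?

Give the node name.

Answer: NC

Derivation:
Op 1: add NA@80 -> ring=[80:NA]
Op 2: route key 67: smallest pos >= 67 is 80 -> NA
Op 3: add NB@42 -> ring=[42:NB,80:NA]
Op 4: add NC@5 -> ring=[5:NC,42:NB,80:NA]
Op 5: add ND@8 -> ring=[5:NC,8:ND,42:NB,80:NA]
Op 6: route key 56: smallest pos >= 56 is 80 -> NA
Op 7: add NE@16 -> ring=[5:NC,8:ND,16:NE,42:NB,80:NA]
Op 8: remove NB -> ring=[5:NC,8:ND,16:NE,80:NA]
Final route key 4: smallest pos >= 4 is 5 -> NC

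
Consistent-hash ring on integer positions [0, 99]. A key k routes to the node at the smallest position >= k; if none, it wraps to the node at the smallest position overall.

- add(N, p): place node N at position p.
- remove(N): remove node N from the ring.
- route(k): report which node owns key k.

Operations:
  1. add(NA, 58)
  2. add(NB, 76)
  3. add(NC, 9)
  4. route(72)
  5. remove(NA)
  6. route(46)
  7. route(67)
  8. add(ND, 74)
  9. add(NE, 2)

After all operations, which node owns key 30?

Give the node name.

Answer: ND

Derivation:
Op 1: add NA@58 -> ring=[58:NA]
Op 2: add NB@76 -> ring=[58:NA,76:NB]
Op 3: add NC@9 -> ring=[9:NC,58:NA,76:NB]
Op 4: route key 72: smallest pos >= 72 is 76 -> NB
Op 5: remove NA -> ring=[9:NC,76:NB]
Op 6: route key 46: smallest pos >= 46 is 76 -> NB
Op 7: route key 67: smallest pos >= 67 is 76 -> NB
Op 8: add ND@74 -> ring=[9:NC,74:ND,76:NB]
Op 9: add NE@2 -> ring=[2:NE,9:NC,74:ND,76:NB]
Final route key 30: smallest pos >= 30 is 74 -> ND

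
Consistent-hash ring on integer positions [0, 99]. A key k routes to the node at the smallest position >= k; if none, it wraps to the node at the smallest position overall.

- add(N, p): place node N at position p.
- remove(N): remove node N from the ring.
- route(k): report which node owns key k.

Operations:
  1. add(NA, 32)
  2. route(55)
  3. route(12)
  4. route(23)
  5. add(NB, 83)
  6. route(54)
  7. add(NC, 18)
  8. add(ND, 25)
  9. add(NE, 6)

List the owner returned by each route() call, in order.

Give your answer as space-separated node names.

Answer: NA NA NA NB

Derivation:
Op 1: add NA@32 -> ring=[32:NA]
Op 2: route key 55: none >= 55, wrap to smallest pos 32 -> NA
Op 3: route key 12: smallest pos >= 12 is 32 -> NA
Op 4: route key 23: smallest pos >= 23 is 32 -> NA
Op 5: add NB@83 -> ring=[32:NA,83:NB]
Op 6: route key 54: smallest pos >= 54 is 83 -> NB
Op 7: add NC@18 -> ring=[18:NC,32:NA,83:NB]
Op 8: add ND@25 -> ring=[18:NC,25:ND,32:NA,83:NB]
Op 9: add NE@6 -> ring=[6:NE,18:NC,25:ND,32:NA,83:NB]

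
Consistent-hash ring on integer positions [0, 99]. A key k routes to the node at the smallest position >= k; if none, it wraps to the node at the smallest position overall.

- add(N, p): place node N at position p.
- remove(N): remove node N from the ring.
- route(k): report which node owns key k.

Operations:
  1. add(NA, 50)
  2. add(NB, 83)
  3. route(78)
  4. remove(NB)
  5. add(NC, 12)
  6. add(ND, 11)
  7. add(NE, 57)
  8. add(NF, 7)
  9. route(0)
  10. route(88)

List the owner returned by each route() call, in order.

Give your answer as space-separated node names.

Answer: NB NF NF

Derivation:
Op 1: add NA@50 -> ring=[50:NA]
Op 2: add NB@83 -> ring=[50:NA,83:NB]
Op 3: route key 78: smallest pos >= 78 is 83 -> NB
Op 4: remove NB -> ring=[50:NA]
Op 5: add NC@12 -> ring=[12:NC,50:NA]
Op 6: add ND@11 -> ring=[11:ND,12:NC,50:NA]
Op 7: add NE@57 -> ring=[11:ND,12:NC,50:NA,57:NE]
Op 8: add NF@7 -> ring=[7:NF,11:ND,12:NC,50:NA,57:NE]
Op 9: route key 0: smallest pos >= 0 is 7 -> NF
Op 10: route key 88: none >= 88, wrap to smallest pos 7 -> NF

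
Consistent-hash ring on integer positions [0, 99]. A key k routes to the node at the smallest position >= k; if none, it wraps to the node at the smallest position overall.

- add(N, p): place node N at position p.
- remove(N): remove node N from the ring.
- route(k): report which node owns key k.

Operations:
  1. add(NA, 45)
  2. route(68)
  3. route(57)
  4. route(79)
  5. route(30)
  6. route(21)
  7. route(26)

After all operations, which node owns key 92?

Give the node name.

Answer: NA

Derivation:
Op 1: add NA@45 -> ring=[45:NA]
Op 2: route key 68: none >= 68, wrap to smallest pos 45 -> NA
Op 3: route key 57: none >= 57, wrap to smallest pos 45 -> NA
Op 4: route key 79: none >= 79, wrap to smallest pos 45 -> NA
Op 5: route key 30: smallest pos >= 30 is 45 -> NA
Op 6: route key 21: smallest pos >= 21 is 45 -> NA
Op 7: route key 26: smallest pos >= 26 is 45 -> NA
Final route key 92: none >= 92, wrap to smallest pos 45 -> NA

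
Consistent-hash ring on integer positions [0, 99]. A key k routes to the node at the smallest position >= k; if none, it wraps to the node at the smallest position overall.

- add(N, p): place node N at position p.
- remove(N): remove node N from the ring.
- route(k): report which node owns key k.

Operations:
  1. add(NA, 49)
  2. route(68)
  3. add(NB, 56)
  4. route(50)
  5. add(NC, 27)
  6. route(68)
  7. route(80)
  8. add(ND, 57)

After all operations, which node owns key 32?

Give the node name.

Op 1: add NA@49 -> ring=[49:NA]
Op 2: route key 68: none >= 68, wrap to smallest pos 49 -> NA
Op 3: add NB@56 -> ring=[49:NA,56:NB]
Op 4: route key 50: smallest pos >= 50 is 56 -> NB
Op 5: add NC@27 -> ring=[27:NC,49:NA,56:NB]
Op 6: route key 68: none >= 68, wrap to smallest pos 27 -> NC
Op 7: route key 80: none >= 80, wrap to smallest pos 27 -> NC
Op 8: add ND@57 -> ring=[27:NC,49:NA,56:NB,57:ND]
Final route key 32: smallest pos >= 32 is 49 -> NA

Answer: NA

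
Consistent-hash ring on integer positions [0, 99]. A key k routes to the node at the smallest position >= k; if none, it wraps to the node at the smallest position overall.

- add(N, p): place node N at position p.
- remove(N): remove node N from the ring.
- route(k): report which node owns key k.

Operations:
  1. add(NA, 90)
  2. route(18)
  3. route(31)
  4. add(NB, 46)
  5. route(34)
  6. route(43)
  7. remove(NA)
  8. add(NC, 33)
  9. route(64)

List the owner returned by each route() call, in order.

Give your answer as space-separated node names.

Answer: NA NA NB NB NC

Derivation:
Op 1: add NA@90 -> ring=[90:NA]
Op 2: route key 18: smallest pos >= 18 is 90 -> NA
Op 3: route key 31: smallest pos >= 31 is 90 -> NA
Op 4: add NB@46 -> ring=[46:NB,90:NA]
Op 5: route key 34: smallest pos >= 34 is 46 -> NB
Op 6: route key 43: smallest pos >= 43 is 46 -> NB
Op 7: remove NA -> ring=[46:NB]
Op 8: add NC@33 -> ring=[33:NC,46:NB]
Op 9: route key 64: none >= 64, wrap to smallest pos 33 -> NC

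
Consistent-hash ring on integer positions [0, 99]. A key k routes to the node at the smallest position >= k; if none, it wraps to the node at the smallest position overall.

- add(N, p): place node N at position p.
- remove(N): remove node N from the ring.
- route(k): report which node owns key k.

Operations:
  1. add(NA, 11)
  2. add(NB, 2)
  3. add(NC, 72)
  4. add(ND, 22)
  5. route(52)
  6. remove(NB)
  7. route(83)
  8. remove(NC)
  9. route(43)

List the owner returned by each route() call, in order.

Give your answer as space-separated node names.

Op 1: add NA@11 -> ring=[11:NA]
Op 2: add NB@2 -> ring=[2:NB,11:NA]
Op 3: add NC@72 -> ring=[2:NB,11:NA,72:NC]
Op 4: add ND@22 -> ring=[2:NB,11:NA,22:ND,72:NC]
Op 5: route key 52: smallest pos >= 52 is 72 -> NC
Op 6: remove NB -> ring=[11:NA,22:ND,72:NC]
Op 7: route key 83: none >= 83, wrap to smallest pos 11 -> NA
Op 8: remove NC -> ring=[11:NA,22:ND]
Op 9: route key 43: none >= 43, wrap to smallest pos 11 -> NA

Answer: NC NA NA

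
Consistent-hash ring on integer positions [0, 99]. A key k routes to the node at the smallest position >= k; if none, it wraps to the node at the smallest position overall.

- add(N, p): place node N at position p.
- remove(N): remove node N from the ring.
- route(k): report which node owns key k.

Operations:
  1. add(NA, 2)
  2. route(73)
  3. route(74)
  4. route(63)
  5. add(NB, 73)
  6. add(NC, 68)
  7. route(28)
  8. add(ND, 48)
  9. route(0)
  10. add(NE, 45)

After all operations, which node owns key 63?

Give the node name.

Op 1: add NA@2 -> ring=[2:NA]
Op 2: route key 73: none >= 73, wrap to smallest pos 2 -> NA
Op 3: route key 74: none >= 74, wrap to smallest pos 2 -> NA
Op 4: route key 63: none >= 63, wrap to smallest pos 2 -> NA
Op 5: add NB@73 -> ring=[2:NA,73:NB]
Op 6: add NC@68 -> ring=[2:NA,68:NC,73:NB]
Op 7: route key 28: smallest pos >= 28 is 68 -> NC
Op 8: add ND@48 -> ring=[2:NA,48:ND,68:NC,73:NB]
Op 9: route key 0: smallest pos >= 0 is 2 -> NA
Op 10: add NE@45 -> ring=[2:NA,45:NE,48:ND,68:NC,73:NB]
Final route key 63: smallest pos >= 63 is 68 -> NC

Answer: NC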